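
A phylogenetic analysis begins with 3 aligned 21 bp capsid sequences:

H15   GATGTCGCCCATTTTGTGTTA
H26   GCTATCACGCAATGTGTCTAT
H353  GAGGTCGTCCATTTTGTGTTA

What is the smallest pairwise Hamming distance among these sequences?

2

Pairwise Hamming distances:
  H15 vs H26: 9
  H15 vs H353: 2
  H26 vs H353: 11
The smallest is 2, between H15 and H353.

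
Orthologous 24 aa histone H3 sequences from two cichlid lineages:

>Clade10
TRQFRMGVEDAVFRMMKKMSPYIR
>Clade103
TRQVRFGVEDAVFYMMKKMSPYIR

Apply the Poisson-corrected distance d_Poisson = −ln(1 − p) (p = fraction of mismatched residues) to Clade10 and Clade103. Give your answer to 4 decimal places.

Differing sites — 4:F/V; 6:M/F; 14:R/Y.
p = 3/24 = 0.125000.
d = −ln(1 − 0.125000) = −ln(0.875000) = 0.1335.

0.1335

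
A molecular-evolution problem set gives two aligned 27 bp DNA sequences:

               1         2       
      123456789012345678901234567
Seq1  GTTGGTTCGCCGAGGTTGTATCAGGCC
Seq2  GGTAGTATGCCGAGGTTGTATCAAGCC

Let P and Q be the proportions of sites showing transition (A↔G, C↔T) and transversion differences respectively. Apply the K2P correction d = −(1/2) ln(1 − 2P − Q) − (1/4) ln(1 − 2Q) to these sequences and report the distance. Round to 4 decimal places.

0.2158

The sequences differ at positions 2 (T/G, transversion), 4 (G/A, transition), 7 (T/A, transversion), 8 (C/T, transition), 24 (G/A, transition).
Of the 5 differences, 3 transitions and 2 transversions over 27 sites: P = 3/27 = 0.111111, Q = 2/27 = 0.074074.
d = −0.5·ln(0.703704) − 0.25·ln(0.851852) = −0.5·(-0.351397) − 0.25·(-0.160342) = 0.2158.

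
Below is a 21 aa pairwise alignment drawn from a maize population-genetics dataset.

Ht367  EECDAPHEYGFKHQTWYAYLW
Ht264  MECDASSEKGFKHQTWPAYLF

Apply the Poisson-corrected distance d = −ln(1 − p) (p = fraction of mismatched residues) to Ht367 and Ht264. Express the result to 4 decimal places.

Mismatches occur at site 1 (E/M), site 6 (P/S), site 7 (H/S), site 9 (Y/K), site 17 (Y/P), site 21 (W/F).
p = 6/21 = 0.285714.
d = −ln(1 − 0.285714) = −ln(0.714286) = 0.3365.

0.3365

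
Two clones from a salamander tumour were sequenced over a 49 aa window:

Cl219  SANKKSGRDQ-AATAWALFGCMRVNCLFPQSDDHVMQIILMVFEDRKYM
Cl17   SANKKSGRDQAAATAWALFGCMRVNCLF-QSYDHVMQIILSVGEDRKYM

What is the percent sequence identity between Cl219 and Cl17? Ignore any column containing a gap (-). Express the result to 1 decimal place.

93.6%

Excluding the 2 gap columns leaves 47 comparable sites.
The sequences differ at positions 32 (D/Y), 41 (M/S), 43 (F/G).
44 of the 47 comparable sites match, so the percent identity is 44/47 × 100 = 93.6%.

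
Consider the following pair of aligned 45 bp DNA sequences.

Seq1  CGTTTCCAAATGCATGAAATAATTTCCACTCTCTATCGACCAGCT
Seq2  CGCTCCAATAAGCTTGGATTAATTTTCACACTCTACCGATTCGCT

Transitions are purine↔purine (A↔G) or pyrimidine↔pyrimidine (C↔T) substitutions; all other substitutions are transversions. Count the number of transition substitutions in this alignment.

7

Mismatches occur at site 3 (T/C, transition), site 5 (T/C, transition), site 7 (C/A, transversion), site 9 (A/T, transversion), site 11 (T/A, transversion), site 14 (A/T, transversion), site 17 (A/G, transition), site 19 (A/T, transversion), site 26 (C/T, transition), site 30 (T/A, transversion), site 36 (T/C, transition), site 40 (C/T, transition), site 41 (C/T, transition), site 42 (A/C, transversion).
Of the 14 differences, 7 transitions and 7 transversions, so the answer is 7.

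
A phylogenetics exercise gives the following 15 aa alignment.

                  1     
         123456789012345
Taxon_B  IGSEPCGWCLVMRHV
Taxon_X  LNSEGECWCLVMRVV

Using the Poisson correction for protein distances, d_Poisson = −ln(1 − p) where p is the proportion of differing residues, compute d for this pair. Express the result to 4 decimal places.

The sequences differ at positions 1 (I/L), 2 (G/N), 5 (P/G), 6 (C/E), 7 (G/C), 14 (H/V).
p = 6/15 = 0.400000.
d = −ln(1 − 0.400000) = −ln(0.600000) = 0.5108.

0.5108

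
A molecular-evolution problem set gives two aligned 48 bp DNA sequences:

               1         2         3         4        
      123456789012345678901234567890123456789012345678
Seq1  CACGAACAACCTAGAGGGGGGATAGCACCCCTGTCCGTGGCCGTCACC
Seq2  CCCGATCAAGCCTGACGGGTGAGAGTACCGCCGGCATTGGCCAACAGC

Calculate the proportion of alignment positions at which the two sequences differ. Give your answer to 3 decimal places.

0.354

The sequences differ at positions 2 (A/C), 6 (A/T), 10 (C/G), 12 (T/C), 13 (A/T), 16 (G/C), 20 (G/T), 23 (T/G), 26 (C/T), 30 (C/G), 32 (T/C), 34 (T/G), 36 (C/A), 37 (G/T), 43 (G/A), 44 (T/A), 47 (C/G).
There are 17 differences over 48 sites, so p = 17/48 = 0.354.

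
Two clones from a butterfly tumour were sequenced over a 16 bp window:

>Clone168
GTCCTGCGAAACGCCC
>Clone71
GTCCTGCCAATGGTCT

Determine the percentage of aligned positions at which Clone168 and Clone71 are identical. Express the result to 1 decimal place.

68.8%

Mismatches occur at site 8 (G↔C), site 11 (A↔T), site 12 (C↔G), site 14 (C↔T), site 16 (C↔T).
11 of the 16 sites match, so the percent identity is 11/16 × 100 = 68.8%.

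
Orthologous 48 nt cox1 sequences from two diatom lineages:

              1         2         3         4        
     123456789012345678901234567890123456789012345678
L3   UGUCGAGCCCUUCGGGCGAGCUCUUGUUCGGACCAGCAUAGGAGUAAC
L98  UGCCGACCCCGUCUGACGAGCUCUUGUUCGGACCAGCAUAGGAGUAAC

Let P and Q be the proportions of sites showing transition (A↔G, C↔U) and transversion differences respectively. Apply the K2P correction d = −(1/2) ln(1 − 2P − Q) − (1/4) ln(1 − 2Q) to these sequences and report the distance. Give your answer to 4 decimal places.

Mismatches occur at site 3 (U/C, transition), site 7 (G/C, transversion), site 11 (U/G, transversion), site 14 (G/U, transversion), site 16 (G/A, transition).
Of the 5 differences, 2 transitions and 3 transversions over 48 sites: P = 2/48 = 0.041667, Q = 3/48 = 0.062500.
d = −0.5·ln(0.854166) − 0.25·ln(0.875000) = −0.5·(-0.157630) − 0.25·(-0.133531) = 0.1122.

0.1122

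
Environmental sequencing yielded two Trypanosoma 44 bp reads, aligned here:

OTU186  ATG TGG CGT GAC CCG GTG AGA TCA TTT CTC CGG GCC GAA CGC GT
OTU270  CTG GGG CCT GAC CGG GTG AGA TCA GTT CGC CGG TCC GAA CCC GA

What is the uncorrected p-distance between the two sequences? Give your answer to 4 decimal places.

Differing sites — 1:A/C; 4:T/G; 8:G/C; 14:C/G; 25:T/G; 29:T/G; 34:G/T; 41:G/C; 44:T/A.
There are 9 differences over 44 sites, so p = 9/44 = 0.2045.

0.2045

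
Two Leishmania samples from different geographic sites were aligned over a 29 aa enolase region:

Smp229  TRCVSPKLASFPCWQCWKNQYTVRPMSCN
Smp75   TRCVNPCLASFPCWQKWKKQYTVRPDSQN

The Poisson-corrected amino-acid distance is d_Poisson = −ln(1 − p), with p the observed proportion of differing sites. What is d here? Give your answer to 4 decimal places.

The sequences differ at positions 5 (S/N), 7 (K/C), 16 (C/K), 19 (N/K), 26 (M/D), 28 (C/Q).
p = 6/29 = 0.206897.
d = −ln(1 − 0.206897) = −ln(0.793103) = 0.2318.

0.2318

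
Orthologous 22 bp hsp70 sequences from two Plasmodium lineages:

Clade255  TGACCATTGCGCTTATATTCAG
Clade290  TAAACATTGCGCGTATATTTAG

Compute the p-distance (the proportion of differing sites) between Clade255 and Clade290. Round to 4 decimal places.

0.1818

Mismatches occur at site 2 (G/A), site 4 (C/A), site 13 (T/G), site 20 (C/T).
There are 4 differences over 22 sites, so p = 4/22 = 0.1818.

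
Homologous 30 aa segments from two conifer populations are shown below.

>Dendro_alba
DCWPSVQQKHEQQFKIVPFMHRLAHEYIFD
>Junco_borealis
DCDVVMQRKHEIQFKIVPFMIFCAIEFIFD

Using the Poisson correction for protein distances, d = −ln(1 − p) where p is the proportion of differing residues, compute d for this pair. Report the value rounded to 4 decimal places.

0.4568

Mismatches occur at site 3 (W↔D), site 4 (P↔V), site 5 (S↔V), site 6 (V↔M), site 8 (Q↔R), site 12 (Q↔I), site 21 (H↔I), site 22 (R↔F), site 23 (L↔C), site 25 (H↔I), site 27 (Y↔F).
p = 11/30 = 0.366667.
d = −ln(1 − 0.366667) = −ln(0.633333) = 0.4568.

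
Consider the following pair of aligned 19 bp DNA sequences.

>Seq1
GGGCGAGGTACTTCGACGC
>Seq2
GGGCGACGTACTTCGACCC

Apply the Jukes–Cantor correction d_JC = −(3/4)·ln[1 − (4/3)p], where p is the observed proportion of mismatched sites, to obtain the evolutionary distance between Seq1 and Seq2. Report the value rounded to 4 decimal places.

0.1134

The sequences differ at positions 7 (G/C), 18 (G/C).
p = 2/19 = 0.105263.
d = −0.75 · ln(1 − (4/3)·0.105263) = −0.75 · ln(0.859649) = −0.75 · (-0.151231) = 0.1134.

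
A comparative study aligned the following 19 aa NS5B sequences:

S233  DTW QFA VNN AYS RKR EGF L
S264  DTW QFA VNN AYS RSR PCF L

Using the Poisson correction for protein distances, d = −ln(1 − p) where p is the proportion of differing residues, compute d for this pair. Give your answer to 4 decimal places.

0.1719

Mismatches occur at site 14 (K↔S), site 16 (E↔P), site 17 (G↔C).
p = 3/19 = 0.157895.
d = −ln(1 − 0.157895) = −ln(0.842105) = 0.1719.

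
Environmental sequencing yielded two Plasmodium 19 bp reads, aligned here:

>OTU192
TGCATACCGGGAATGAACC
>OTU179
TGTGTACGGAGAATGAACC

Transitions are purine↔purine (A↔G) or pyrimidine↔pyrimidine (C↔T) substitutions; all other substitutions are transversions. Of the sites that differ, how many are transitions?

Mismatches occur at site 3 (C/T, transition), site 4 (A/G, transition), site 8 (C/G, transversion), site 10 (G/A, transition).
Of the 4 differences, 3 transitions and 1 transversion, so the answer is 3.

3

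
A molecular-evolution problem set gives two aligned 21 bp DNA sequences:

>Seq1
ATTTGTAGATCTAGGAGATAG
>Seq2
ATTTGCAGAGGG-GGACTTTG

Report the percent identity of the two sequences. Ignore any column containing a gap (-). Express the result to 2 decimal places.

Excluding the 1 gap column leaves 20 comparable sites.
Differing sites — 6:T/C; 10:T/G; 11:C/G; 12:T/G; 17:G/C; 18:A/T; 20:A/T.
13 of the 20 comparable sites match, so the percent identity is 13/20 × 100 = 65.00%.

65.00%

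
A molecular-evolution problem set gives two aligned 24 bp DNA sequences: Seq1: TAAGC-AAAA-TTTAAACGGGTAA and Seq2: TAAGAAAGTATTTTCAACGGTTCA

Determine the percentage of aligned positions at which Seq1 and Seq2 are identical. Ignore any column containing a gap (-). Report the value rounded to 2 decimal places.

72.73%

Excluding the 2 gap columns leaves 22 comparable sites.
Mismatches occur at site 5 (C/A), site 8 (A/G), site 9 (A/T), site 15 (A/C), site 21 (G/T), site 23 (A/C).
16 of the 22 comparable sites match, so the percent identity is 16/22 × 100 = 72.73%.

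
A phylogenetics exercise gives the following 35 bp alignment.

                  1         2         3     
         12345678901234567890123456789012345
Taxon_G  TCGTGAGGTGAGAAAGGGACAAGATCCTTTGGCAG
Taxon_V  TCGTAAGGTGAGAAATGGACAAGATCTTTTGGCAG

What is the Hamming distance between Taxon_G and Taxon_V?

3

Differing sites — 5:G/A; 16:G/T; 27:C/T.
That gives 3 mismatches out of 35 aligned sites, so the Hamming distance is 3.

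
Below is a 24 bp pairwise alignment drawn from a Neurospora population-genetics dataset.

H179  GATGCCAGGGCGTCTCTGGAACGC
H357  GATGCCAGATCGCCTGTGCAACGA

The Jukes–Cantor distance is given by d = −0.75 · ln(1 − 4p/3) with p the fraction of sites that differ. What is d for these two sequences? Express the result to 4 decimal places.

0.3041

Mismatches occur at site 9 (G→A), site 10 (G→T), site 13 (T→C), site 16 (C→G), site 19 (G→C), site 24 (C→A).
p = 6/24 = 0.250000.
d = −0.75 · ln(1 − (4/3)·0.250000) = −0.75 · ln(0.666667) = −0.75 · (-0.405465) = 0.3041.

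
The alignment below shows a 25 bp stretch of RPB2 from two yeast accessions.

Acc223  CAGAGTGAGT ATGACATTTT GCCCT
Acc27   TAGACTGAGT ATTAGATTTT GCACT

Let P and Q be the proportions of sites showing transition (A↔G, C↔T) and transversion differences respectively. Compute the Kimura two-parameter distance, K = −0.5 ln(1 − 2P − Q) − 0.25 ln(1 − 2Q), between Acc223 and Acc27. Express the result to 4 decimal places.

0.2336

Mismatches occur at site 1 (C↔T, transition), site 5 (G↔C, transversion), site 13 (G↔T, transversion), site 15 (C↔G, transversion), site 23 (C↔A, transversion).
Of the 5 differences, 1 transition and 4 transversions over 25 sites: P = 1/25 = 0.040000, Q = 4/25 = 0.160000.
d = −0.5·ln(0.760000) − 0.25·ln(0.680000) = −0.5·(-0.274437) − 0.25·(-0.385662) = 0.2336.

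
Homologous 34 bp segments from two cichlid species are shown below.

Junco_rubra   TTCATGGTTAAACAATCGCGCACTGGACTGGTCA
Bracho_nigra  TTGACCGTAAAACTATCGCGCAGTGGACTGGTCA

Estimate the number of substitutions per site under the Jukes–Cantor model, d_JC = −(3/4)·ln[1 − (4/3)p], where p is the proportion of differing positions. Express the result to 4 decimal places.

The sequences differ at positions 3 (C/G), 5 (T/C), 6 (G/C), 9 (T/A), 14 (A/T), 23 (C/G).
p = 6/34 = 0.176471.
d = −0.75 · ln(1 − (4/3)·0.176471) = −0.75 · ln(0.764705) = −0.75 · (-0.268265) = 0.2012.

0.2012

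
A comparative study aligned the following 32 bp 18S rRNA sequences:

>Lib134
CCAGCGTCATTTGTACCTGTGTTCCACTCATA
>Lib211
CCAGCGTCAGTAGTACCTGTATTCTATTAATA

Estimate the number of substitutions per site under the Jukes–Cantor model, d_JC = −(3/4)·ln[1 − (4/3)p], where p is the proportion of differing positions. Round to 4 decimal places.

0.2158

The sequences differ at positions 10 (T/G), 12 (T/A), 21 (G/A), 25 (C/T), 27 (C/T), 29 (C/A).
p = 6/32 = 0.187500.
d = −0.75 · ln(1 − (4/3)·0.187500) = −0.75 · ln(0.750000) = −0.75 · (-0.287682) = 0.2158.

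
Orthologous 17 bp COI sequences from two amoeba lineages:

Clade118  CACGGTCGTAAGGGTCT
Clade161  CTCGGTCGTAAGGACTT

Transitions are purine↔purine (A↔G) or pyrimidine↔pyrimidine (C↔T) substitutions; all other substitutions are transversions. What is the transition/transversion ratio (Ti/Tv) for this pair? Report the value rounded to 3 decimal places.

Mismatches occur at site 2 (A/T, transversion), site 14 (G/A, transition), site 15 (T/C, transition), site 16 (C/T, transition).
Of the 4 differences, 3 transitions and 1 transversion, so Ti/Tv = 3/1 = 3.000.

3.000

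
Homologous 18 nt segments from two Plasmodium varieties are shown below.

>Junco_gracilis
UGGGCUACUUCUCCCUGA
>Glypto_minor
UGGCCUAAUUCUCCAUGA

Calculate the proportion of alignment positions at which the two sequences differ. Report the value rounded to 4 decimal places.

The sequences differ at positions 4 (G/C), 8 (C/A), 15 (C/A).
There are 3 differences over 18 sites, so p = 3/18 = 0.1667.

0.1667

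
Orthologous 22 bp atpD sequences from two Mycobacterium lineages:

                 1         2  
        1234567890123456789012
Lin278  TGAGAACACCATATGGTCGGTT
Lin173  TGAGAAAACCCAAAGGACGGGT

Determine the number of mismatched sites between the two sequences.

Differing sites — 7:C/A; 11:A/C; 12:T/A; 14:T/A; 17:T/A; 21:T/G.
That gives 6 mismatches out of 22 aligned sites, so the Hamming distance is 6.

6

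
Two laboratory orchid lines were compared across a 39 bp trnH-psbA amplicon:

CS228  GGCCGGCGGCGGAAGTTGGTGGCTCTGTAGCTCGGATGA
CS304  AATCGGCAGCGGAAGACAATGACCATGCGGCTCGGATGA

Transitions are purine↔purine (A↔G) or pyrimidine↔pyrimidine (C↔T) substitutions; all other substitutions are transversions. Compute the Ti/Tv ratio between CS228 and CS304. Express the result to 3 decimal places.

The sequences differ at positions 1 (G/A, transition), 2 (G/A, transition), 3 (C/T, transition), 8 (G/A, transition), 16 (T/A, transversion), 17 (T/C, transition), 18 (G/A, transition), 19 (G/A, transition), 22 (G/A, transition), 24 (T/C, transition), 25 (C/A, transversion), 28 (T/C, transition), 29 (A/G, transition).
Of the 13 differences, 11 transitions and 2 transversions, so Ti/Tv = 11/2 = 5.500.

5.500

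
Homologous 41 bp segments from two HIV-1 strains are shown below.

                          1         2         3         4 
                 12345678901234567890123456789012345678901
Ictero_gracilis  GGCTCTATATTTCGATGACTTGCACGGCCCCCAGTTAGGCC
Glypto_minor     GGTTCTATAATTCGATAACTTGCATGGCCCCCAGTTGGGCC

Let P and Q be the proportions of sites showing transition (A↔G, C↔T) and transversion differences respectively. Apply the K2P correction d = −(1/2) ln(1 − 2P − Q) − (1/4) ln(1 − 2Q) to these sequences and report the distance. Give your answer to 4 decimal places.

The sequences differ at positions 3 (C/T, transition), 10 (T/A, transversion), 17 (G/A, transition), 25 (C/T, transition), 37 (A/G, transition).
Of the 5 differences, 4 transitions and 1 transversion over 41 sites: P = 4/41 = 0.097561, Q = 1/41 = 0.024390.
d = −0.5·ln(0.780488) − 0.25·ln(0.951220) = −0.5·(-0.247836) − 0.25·(-0.050010) = 0.1364.

0.1364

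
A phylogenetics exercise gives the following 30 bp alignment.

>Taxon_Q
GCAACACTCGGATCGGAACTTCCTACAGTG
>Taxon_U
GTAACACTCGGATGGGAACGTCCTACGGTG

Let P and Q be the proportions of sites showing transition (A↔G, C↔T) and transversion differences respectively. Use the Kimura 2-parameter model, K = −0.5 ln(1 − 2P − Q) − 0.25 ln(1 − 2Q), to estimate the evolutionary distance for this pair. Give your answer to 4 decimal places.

Differing sites — 2:C/T (Ti); 14:C/G (Tv); 20:T/G (Tv); 27:A/G (Ti).
Of the 4 differences, 2 transitions and 2 transversions over 30 sites: P = 2/30 = 0.066667, Q = 2/30 = 0.066667.
d = −0.5·ln(0.799999) − 0.25·ln(0.866666) = −0.5·(-0.223145) − 0.25·(-0.143102) = 0.1473.

0.1473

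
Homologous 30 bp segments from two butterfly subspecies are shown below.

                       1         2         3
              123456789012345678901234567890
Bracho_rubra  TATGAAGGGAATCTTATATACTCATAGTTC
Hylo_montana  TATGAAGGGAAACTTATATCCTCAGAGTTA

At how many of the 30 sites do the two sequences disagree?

4

The sequences differ at positions 12 (T/A), 20 (A/C), 25 (T/G), 30 (C/A).
That gives 4 mismatches out of 30 aligned sites, so the Hamming distance is 4.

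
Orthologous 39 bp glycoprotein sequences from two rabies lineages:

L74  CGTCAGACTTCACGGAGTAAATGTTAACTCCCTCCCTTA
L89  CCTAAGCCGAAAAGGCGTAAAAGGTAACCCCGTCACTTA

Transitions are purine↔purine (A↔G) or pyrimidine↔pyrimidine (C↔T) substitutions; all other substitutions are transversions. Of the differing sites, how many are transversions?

Differing sites — 2:G/C (Tv); 4:C/A (Tv); 7:A/C (Tv); 9:T/G (Tv); 10:T/A (Tv); 11:C/A (Tv); 13:C/A (Tv); 16:A/C (Tv); 22:T/A (Tv); 24:T/G (Tv); 29:T/C (Ti); 32:C/G (Tv); 35:C/A (Tv).
Of the 13 differences, 1 transition and 12 transversions, so the answer is 12.

12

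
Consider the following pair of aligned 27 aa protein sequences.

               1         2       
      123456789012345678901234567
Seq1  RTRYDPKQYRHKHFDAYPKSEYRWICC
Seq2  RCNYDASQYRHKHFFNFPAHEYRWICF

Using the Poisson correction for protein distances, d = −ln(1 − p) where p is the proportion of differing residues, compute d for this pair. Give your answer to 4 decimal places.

Differing sites — 2:T/C; 3:R/N; 6:P/A; 7:K/S; 15:D/F; 16:A/N; 17:Y/F; 19:K/A; 20:S/H; 27:C/F.
p = 10/27 = 0.370370.
d = −ln(1 − 0.370370) = −ln(0.629630) = 0.4626.

0.4626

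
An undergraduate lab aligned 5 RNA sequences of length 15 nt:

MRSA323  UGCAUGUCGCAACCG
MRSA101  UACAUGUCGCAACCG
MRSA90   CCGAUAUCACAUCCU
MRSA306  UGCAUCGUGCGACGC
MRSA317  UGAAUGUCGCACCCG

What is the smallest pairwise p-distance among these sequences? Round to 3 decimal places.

Pairwise Hamming distances:
  MRSA323 vs MRSA101: 1
  MRSA323 vs MRSA90: 7
  MRSA323 vs MRSA306: 6
  MRSA323 vs MRSA317: 2
  MRSA101 vs MRSA90: 7
  MRSA101 vs MRSA306: 7
  MRSA101 vs MRSA317: 3
  MRSA90 vs MRSA306: 11
  MRSA90 vs MRSA317: 7
  MRSA306 vs MRSA317: 8
The smallest is 1 mismatch, between MRSA323 and MRSA101; p = 1/15 = 0.067.

0.067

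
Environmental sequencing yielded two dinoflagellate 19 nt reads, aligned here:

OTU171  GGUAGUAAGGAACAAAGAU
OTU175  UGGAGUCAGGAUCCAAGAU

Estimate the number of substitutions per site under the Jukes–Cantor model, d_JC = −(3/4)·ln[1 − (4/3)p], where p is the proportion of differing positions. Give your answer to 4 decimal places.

0.3241

The sequences differ at positions 1 (G/U), 3 (U/G), 7 (A/C), 12 (A/U), 14 (A/C).
p = 5/19 = 0.263158.
d = −0.75 · ln(1 − (4/3)·0.263158) = −0.75 · ln(0.649123) = −0.75 · (-0.432133) = 0.3241.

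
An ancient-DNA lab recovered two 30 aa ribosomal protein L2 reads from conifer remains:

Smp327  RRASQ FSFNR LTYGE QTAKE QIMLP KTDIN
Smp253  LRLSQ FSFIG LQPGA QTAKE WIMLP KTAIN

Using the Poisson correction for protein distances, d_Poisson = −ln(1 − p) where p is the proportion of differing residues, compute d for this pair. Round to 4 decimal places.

The sequences differ at positions 1 (R/L), 3 (A/L), 9 (N/I), 10 (R/G), 12 (T/Q), 13 (Y/P), 15 (E/A), 21 (Q/W), 28 (D/A).
p = 9/30 = 0.300000.
d = −ln(1 − 0.300000) = −ln(0.700000) = 0.3567.

0.3567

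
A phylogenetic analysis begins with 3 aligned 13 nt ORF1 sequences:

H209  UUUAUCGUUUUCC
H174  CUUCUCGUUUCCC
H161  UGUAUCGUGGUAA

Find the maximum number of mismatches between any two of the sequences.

8

Pairwise Hamming distances:
  H209 vs H174: 3
  H209 vs H161: 5
  H174 vs H161: 8
The largest is 8, between H174 and H161.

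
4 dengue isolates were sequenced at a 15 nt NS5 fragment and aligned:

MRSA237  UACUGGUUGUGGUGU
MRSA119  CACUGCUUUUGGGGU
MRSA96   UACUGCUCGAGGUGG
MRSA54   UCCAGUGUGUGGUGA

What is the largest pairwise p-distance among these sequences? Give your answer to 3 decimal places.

Pairwise Hamming distances:
  MRSA237 vs MRSA119: 4
  MRSA237 vs MRSA96: 4
  MRSA237 vs MRSA54: 5
  MRSA119 vs MRSA96: 6
  MRSA119 vs MRSA54: 8
  MRSA96 vs MRSA54: 7
The largest is 8 mismatches, between MRSA119 and MRSA54; p = 8/15 = 0.533.

0.533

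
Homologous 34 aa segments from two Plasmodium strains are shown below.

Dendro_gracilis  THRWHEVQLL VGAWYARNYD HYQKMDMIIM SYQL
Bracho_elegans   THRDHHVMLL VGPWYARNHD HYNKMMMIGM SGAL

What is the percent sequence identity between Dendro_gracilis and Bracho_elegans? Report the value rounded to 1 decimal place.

70.6%

Differing sites — 4:W/D; 6:E/H; 8:Q/M; 13:A/P; 19:Y/H; 23:Q/N; 26:D/M; 29:I/G; 32:Y/G; 33:Q/A.
24 of the 34 sites match, so the percent identity is 24/34 × 100 = 70.6%.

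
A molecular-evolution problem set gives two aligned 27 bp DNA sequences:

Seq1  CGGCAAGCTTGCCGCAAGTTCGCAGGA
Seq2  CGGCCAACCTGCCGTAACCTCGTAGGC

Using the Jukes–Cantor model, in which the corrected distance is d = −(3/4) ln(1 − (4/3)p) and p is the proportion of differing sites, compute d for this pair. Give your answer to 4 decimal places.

0.3770

Differing sites — 5:A/C; 7:G/A; 9:T/C; 15:C/T; 18:G/C; 19:T/C; 23:C/T; 27:A/C.
p = 8/27 = 0.296296.
d = −0.75 · ln(1 − (4/3)·0.296296) = −0.75 · ln(0.604939) = −0.75 · (-0.502628) = 0.3770.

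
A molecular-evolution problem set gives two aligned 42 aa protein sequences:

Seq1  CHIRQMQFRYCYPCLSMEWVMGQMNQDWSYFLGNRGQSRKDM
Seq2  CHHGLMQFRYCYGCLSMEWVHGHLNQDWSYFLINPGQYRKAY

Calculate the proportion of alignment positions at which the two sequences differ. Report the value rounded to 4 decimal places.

Mismatches occur at site 3 (I/H), site 4 (R/G), site 5 (Q/L), site 13 (P/G), site 21 (M/H), site 23 (Q/H), site 24 (M/L), site 33 (G/I), site 35 (R/P), site 38 (S/Y), site 41 (D/A), site 42 (M/Y).
There are 12 differences over 42 sites, so p = 12/42 = 0.2857.

0.2857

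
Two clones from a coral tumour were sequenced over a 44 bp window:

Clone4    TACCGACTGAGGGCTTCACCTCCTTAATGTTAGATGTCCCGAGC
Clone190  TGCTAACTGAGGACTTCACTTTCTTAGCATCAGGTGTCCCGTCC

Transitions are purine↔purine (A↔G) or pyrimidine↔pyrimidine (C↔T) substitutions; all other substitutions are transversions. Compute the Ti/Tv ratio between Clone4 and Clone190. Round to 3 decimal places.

5.500

Mismatches occur at site 2 (A↔G, transition), site 4 (C↔T, transition), site 5 (G↔A, transition), site 13 (G↔A, transition), site 20 (C↔T, transition), site 22 (C↔T, transition), site 27 (A↔G, transition), site 28 (T↔C, transition), site 29 (G↔A, transition), site 31 (T↔C, transition), site 34 (A↔G, transition), site 42 (A↔T, transversion), site 43 (G↔C, transversion).
Of the 13 differences, 11 transitions and 2 transversions, so Ti/Tv = 11/2 = 5.500.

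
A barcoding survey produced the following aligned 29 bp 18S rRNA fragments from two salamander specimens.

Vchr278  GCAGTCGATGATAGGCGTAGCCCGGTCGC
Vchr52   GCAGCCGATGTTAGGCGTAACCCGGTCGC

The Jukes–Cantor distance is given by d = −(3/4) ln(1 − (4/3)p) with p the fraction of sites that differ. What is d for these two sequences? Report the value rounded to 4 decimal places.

0.1113

Mismatches occur at site 5 (T↔C), site 11 (A↔T), site 20 (G↔A).
p = 3/29 = 0.103448.
d = −0.75 · ln(1 − (4/3)·0.103448) = −0.75 · ln(0.862069) = −0.75 · (-0.148420) = 0.1113.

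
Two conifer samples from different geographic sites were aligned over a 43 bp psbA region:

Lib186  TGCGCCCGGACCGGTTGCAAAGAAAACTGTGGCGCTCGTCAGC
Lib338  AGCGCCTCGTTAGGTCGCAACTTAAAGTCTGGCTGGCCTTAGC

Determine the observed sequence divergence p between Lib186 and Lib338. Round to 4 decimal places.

Differing sites — 1:T/A; 7:C/T; 8:G/C; 10:A/T; 11:C/T; 12:C/A; 16:T/C; 21:A/C; 22:G/T; 23:A/T; 27:C/G; 29:G/C; 34:G/T; 35:C/G; 36:T/G; 38:G/C; 40:C/T.
There are 17 differences over 43 sites, so p = 17/43 = 0.3953.

0.3953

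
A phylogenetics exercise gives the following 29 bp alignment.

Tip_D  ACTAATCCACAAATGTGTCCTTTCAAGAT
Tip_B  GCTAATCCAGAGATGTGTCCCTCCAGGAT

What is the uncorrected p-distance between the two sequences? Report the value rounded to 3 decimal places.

0.207

Mismatches occur at site 1 (A→G), site 10 (C→G), site 12 (A→G), site 21 (T→C), site 23 (T→C), site 26 (A→G).
There are 6 differences over 29 sites, so p = 6/29 = 0.207.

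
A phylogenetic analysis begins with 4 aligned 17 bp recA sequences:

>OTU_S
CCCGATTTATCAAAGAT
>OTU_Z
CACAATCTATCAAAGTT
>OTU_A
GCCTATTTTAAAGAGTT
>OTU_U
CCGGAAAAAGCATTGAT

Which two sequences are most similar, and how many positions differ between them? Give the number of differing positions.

4

Pairwise Hamming distances:
  OTU_S vs OTU_Z: 4
  OTU_S vs OTU_A: 7
  OTU_S vs OTU_U: 7
  OTU_Z vs OTU_A: 8
  OTU_Z vs OTU_U: 10
  OTU_A vs OTU_U: 12
The smallest is 4, between OTU_S and OTU_Z.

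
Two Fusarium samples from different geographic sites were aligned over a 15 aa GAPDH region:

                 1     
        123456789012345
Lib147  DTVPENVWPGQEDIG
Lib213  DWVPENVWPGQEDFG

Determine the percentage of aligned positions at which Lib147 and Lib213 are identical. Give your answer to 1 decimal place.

86.7%

Differing sites — 2:T/W; 14:I/F.
13 of the 15 sites match, so the percent identity is 13/15 × 100 = 86.7%.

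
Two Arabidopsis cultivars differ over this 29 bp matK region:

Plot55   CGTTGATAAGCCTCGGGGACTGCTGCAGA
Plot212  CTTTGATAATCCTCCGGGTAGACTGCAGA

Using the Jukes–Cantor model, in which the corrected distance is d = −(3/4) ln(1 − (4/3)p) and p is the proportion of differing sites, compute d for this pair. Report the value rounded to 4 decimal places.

0.2913

The sequences differ at positions 2 (G/T), 10 (G/T), 15 (G/C), 19 (A/T), 20 (C/A), 21 (T/G), 22 (G/A).
p = 7/29 = 0.241379.
d = −0.75 · ln(1 − (4/3)·0.241379) = −0.75 · ln(0.678161) = −0.75 · (-0.388371) = 0.2913.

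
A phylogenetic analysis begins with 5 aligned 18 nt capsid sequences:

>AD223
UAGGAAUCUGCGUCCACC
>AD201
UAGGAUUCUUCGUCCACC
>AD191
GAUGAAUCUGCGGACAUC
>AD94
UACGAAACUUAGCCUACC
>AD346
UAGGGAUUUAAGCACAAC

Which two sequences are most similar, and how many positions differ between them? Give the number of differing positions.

2

Pairwise Hamming distances:
  AD223 vs AD201: 2
  AD223 vs AD191: 5
  AD223 vs AD94: 6
  AD223 vs AD346: 7
  AD201 vs AD191: 7
  AD201 vs AD94: 6
  AD201 vs AD346: 8
  AD191 vs AD94: 9
  AD191 vs AD346: 8
  AD94 vs AD346: 8
The smallest is 2, between AD223 and AD201.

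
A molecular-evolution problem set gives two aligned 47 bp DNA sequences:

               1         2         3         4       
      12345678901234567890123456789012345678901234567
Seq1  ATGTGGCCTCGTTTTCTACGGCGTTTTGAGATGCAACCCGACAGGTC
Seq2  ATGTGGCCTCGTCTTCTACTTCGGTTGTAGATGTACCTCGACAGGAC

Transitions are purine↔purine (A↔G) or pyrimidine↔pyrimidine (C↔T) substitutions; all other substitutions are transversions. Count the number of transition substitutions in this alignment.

3

Mismatches occur at site 13 (T/C, transition), site 20 (G/T, transversion), site 21 (G/T, transversion), site 24 (T/G, transversion), site 27 (T/G, transversion), site 28 (G/T, transversion), site 34 (C/T, transition), site 36 (A/C, transversion), site 38 (C/T, transition), site 46 (T/A, transversion).
Of the 10 differences, 3 transitions and 7 transversions, so the answer is 3.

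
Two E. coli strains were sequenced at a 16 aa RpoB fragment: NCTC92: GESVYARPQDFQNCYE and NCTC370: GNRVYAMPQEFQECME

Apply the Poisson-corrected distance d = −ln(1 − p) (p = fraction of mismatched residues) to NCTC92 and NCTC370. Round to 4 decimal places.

Differing sites — 2:E/N; 3:S/R; 7:R/M; 10:D/E; 13:N/E; 15:Y/M.
p = 6/16 = 0.375000.
d = −ln(1 − 0.375000) = −ln(0.625000) = 0.4700.

0.4700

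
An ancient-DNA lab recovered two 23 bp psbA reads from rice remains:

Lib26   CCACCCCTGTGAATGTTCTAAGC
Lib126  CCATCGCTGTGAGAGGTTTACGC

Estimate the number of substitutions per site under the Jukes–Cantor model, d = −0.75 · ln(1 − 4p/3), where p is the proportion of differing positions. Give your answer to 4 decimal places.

0.3904

The sequences differ at positions 4 (C/T), 6 (C/G), 13 (A/G), 14 (T/A), 16 (T/G), 18 (C/T), 21 (A/C).
p = 7/23 = 0.304348.
d = −0.75 · ln(1 − (4/3)·0.304348) = −0.75 · ln(0.594203) = −0.75 · (-0.520534) = 0.3904.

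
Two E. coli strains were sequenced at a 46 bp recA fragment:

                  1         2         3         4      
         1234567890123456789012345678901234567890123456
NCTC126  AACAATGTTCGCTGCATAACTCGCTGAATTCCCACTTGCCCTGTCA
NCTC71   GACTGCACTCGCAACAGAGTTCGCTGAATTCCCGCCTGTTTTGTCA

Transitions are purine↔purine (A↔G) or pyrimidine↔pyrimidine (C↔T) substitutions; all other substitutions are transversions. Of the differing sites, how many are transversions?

Mismatches occur at site 1 (A↔G, transition), site 4 (A↔T, transversion), site 5 (A↔G, transition), site 6 (T↔C, transition), site 7 (G↔A, transition), site 8 (T↔C, transition), site 13 (T↔A, transversion), site 14 (G↔A, transition), site 17 (T↔G, transversion), site 19 (A↔G, transition), site 20 (C↔T, transition), site 34 (A↔G, transition), site 36 (T↔C, transition), site 39 (C↔T, transition), site 40 (C↔T, transition), site 41 (C↔T, transition).
Of the 16 differences, 13 transitions and 3 transversions, so the answer is 3.

3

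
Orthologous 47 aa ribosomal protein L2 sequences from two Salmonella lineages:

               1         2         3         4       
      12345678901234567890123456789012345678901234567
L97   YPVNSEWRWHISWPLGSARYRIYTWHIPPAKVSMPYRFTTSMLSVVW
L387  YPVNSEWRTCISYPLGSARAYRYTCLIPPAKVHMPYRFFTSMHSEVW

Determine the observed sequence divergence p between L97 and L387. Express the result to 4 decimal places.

The sequences differ at positions 9 (W/T), 10 (H/C), 13 (W/Y), 20 (Y/A), 21 (R/Y), 22 (I/R), 25 (W/C), 26 (H/L), 33 (S/H), 39 (T/F), 43 (L/H), 45 (V/E).
There are 12 differences over 47 sites, so p = 12/47 = 0.2553.

0.2553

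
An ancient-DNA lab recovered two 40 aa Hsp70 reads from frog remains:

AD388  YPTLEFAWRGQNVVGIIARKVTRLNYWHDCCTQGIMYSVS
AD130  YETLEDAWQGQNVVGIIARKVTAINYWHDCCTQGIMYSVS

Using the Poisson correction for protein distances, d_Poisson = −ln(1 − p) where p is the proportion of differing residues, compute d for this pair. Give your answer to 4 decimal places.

0.1335

The sequences differ at positions 2 (P/E), 6 (F/D), 9 (R/Q), 23 (R/A), 24 (L/I).
p = 5/40 = 0.125000.
d = −ln(1 − 0.125000) = −ln(0.875000) = 0.1335.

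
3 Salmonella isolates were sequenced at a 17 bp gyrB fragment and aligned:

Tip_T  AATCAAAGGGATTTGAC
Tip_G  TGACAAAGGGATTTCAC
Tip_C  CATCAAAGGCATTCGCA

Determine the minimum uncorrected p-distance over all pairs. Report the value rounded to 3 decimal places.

Pairwise Hamming distances:
  Tip_T vs Tip_G: 4
  Tip_T vs Tip_C: 5
  Tip_G vs Tip_C: 8
The smallest is 4 mismatches, between Tip_T and Tip_G; p = 4/17 = 0.235.

0.235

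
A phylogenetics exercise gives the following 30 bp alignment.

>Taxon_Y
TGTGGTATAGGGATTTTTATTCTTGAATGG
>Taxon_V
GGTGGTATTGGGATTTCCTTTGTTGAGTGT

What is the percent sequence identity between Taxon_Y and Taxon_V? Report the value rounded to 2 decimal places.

The sequences differ at positions 1 (T/G), 9 (A/T), 17 (T/C), 18 (T/C), 19 (A/T), 22 (C/G), 27 (A/G), 30 (G/T).
22 of the 30 sites match, so the percent identity is 22/30 × 100 = 73.33%.

73.33%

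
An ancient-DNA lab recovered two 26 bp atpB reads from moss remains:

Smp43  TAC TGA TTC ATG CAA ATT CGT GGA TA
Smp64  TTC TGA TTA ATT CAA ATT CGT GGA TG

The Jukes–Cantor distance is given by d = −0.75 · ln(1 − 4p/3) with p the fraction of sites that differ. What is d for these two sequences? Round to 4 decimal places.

0.1722

The sequences differ at positions 2 (A/T), 9 (C/A), 12 (G/T), 26 (A/G).
p = 4/26 = 0.153846.
d = −0.75 · ln(1 − (4/3)·0.153846) = −0.75 · ln(0.794872) = −0.75 · (-0.229574) = 0.1722.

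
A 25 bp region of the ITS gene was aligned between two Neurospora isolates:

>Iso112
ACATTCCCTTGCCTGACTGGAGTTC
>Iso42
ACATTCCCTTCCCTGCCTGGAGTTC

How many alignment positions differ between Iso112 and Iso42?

The sequences differ at positions 11 (G/C), 16 (A/C).
That gives 2 mismatches out of 25 aligned sites, so the Hamming distance is 2.

2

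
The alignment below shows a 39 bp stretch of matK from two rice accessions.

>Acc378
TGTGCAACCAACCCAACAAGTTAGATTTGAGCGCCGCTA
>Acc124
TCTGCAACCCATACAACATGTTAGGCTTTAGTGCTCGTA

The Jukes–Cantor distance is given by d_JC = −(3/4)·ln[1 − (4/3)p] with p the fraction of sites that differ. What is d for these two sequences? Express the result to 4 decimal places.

Mismatches occur at site 2 (G/C), site 10 (A/C), site 12 (C/T), site 13 (C/A), site 19 (A/T), site 25 (A/G), site 26 (T/C), site 29 (G/T), site 32 (C/T), site 35 (C/T), site 36 (G/C), site 37 (C/G).
p = 12/39 = 0.307692.
d = −0.75 · ln(1 − (4/3)·0.307692) = −0.75 · ln(0.589744) = −0.75 · (-0.528067) = 0.3961.

0.3961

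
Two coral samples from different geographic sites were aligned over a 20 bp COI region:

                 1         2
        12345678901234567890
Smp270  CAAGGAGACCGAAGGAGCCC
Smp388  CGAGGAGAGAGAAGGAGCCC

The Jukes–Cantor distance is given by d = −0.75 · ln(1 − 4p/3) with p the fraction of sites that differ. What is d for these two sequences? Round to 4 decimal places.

The sequences differ at positions 2 (A/G), 9 (C/G), 10 (C/A).
p = 3/20 = 0.150000.
d = −0.75 · ln(1 − (4/3)·0.150000) = −0.75 · ln(0.800000) = −0.75 · (-0.223144) = 0.1674.

0.1674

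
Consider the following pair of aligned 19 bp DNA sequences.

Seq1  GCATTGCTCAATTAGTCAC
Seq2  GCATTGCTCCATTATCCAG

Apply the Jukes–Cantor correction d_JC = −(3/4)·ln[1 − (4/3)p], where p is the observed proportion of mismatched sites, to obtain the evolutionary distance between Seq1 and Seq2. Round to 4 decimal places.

0.2471

Differing sites — 10:A/C; 15:G/T; 16:T/C; 19:C/G.
p = 4/19 = 0.210526.
d = −0.75 · ln(1 − (4/3)·0.210526) = −0.75 · ln(0.719299) = −0.75 · (-0.329478) = 0.2471.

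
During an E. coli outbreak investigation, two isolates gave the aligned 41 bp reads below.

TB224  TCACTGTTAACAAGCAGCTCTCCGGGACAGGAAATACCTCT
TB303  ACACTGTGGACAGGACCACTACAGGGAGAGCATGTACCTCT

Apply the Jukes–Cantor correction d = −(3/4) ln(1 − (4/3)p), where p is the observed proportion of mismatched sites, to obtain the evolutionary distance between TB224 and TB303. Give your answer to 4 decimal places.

Differing sites — 1:T/A; 8:T/G; 9:A/G; 13:A/G; 15:C/A; 16:A/C; 17:G/C; 18:C/A; 19:T/C; 20:C/T; 21:T/A; 23:C/A; 28:C/G; 31:G/C; 33:A/T; 34:A/G.
p = 16/41 = 0.390244.
d = −0.75 · ln(1 − (4/3)·0.390244) = −0.75 · ln(0.479675) = −0.75 · (-0.734646) = 0.5510.

0.5510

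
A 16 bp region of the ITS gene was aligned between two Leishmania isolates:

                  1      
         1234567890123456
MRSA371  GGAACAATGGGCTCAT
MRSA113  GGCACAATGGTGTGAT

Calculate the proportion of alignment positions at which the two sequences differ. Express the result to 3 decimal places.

Differing sites — 3:A/C; 11:G/T; 12:C/G; 14:C/G.
There are 4 differences over 16 sites, so p = 4/16 = 0.250.

0.250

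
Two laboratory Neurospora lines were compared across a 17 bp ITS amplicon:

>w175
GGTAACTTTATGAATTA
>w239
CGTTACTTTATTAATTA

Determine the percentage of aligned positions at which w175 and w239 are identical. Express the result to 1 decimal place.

The sequences differ at positions 1 (G/C), 4 (A/T), 12 (G/T).
14 of the 17 sites match, so the percent identity is 14/17 × 100 = 82.4%.

82.4%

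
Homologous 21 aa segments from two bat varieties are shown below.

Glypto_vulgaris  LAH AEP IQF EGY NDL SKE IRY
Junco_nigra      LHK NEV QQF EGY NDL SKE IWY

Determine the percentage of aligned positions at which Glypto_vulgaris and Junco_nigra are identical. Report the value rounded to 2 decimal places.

Differing sites — 2:A/H; 3:H/K; 4:A/N; 6:P/V; 7:I/Q; 20:R/W.
15 of the 21 sites match, so the percent identity is 15/21 × 100 = 71.43%.

71.43%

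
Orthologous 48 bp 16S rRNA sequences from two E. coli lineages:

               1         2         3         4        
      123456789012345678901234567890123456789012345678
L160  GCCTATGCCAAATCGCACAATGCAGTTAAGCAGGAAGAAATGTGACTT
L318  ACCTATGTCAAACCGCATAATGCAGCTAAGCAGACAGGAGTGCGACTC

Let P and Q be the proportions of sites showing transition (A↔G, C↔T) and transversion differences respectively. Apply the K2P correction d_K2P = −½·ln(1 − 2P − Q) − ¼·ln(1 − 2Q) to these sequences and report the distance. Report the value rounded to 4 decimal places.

Mismatches occur at site 1 (G/A, transition), site 8 (C/T, transition), site 13 (T/C, transition), site 18 (C/T, transition), site 26 (T/C, transition), site 34 (G/A, transition), site 35 (A/C, transversion), site 38 (A/G, transition), site 40 (A/G, transition), site 43 (T/C, transition), site 48 (T/C, transition).
Of the 11 differences, 10 transitions and 1 transversion over 48 sites: P = 10/48 = 0.208333, Q = 1/48 = 0.020833.
d = −0.5·ln(0.562501) − 0.25·ln(0.958334) = −0.5·(-0.575362) − 0.25·(-0.042559) = 0.2983.

0.2983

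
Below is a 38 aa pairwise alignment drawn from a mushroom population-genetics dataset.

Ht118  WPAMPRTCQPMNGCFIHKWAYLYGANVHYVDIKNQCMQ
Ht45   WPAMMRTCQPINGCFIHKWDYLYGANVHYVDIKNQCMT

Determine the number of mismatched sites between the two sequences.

The sequences differ at positions 5 (P/M), 11 (M/I), 20 (A/D), 38 (Q/T).
That gives 4 mismatches out of 38 aligned sites, so the Hamming distance is 4.

4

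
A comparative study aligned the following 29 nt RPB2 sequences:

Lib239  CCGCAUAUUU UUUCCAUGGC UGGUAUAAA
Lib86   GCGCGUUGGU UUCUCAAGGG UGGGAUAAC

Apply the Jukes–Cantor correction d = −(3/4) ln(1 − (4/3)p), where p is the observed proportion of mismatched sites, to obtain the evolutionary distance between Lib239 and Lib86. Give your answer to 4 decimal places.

0.5285

Mismatches occur at site 1 (C/G), site 5 (A/G), site 7 (A/U), site 8 (U/G), site 9 (U/G), site 13 (U/C), site 14 (C/U), site 17 (U/A), site 20 (C/G), site 24 (U/G), site 29 (A/C).
p = 11/29 = 0.379310.
d = −0.75 · ln(1 − (4/3)·0.379310) = −0.75 · ln(0.494253) = −0.75 · (-0.704708) = 0.5285.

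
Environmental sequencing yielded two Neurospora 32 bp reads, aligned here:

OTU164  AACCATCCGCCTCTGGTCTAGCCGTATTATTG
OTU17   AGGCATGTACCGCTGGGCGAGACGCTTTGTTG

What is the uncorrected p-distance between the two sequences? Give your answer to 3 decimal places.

0.375

The sequences differ at positions 2 (A/G), 3 (C/G), 7 (C/G), 8 (C/T), 9 (G/A), 12 (T/G), 17 (T/G), 19 (T/G), 22 (C/A), 25 (T/C), 26 (A/T), 29 (A/G).
There are 12 differences over 32 sites, so p = 12/32 = 0.375.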